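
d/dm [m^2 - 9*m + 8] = 2*m - 9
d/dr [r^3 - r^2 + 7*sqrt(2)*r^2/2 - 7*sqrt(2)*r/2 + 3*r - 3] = 3*r^2 - 2*r + 7*sqrt(2)*r - 7*sqrt(2)/2 + 3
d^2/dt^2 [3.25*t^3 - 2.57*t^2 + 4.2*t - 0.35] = 19.5*t - 5.14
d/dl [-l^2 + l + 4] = 1 - 2*l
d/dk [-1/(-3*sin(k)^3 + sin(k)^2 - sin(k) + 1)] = (-9*sin(k)^2 + 2*sin(k) - 1)*cos(k)/(3*sin(k)^3 - sin(k)^2 + sin(k) - 1)^2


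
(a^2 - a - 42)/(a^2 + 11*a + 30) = (a - 7)/(a + 5)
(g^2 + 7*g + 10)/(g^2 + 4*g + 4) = (g + 5)/(g + 2)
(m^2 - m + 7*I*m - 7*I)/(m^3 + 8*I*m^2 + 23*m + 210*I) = (m - 1)/(m^2 + I*m + 30)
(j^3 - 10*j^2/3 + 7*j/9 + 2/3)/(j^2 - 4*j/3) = (9*j^3 - 30*j^2 + 7*j + 6)/(3*j*(3*j - 4))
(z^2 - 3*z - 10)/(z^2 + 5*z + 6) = (z - 5)/(z + 3)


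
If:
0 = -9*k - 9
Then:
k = -1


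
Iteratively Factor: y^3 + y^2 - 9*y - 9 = (y + 1)*(y^2 - 9) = (y - 3)*(y + 1)*(y + 3)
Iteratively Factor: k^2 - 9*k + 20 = (k - 5)*(k - 4)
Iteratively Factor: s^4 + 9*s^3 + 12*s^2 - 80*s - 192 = (s + 4)*(s^3 + 5*s^2 - 8*s - 48) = (s + 4)^2*(s^2 + s - 12) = (s + 4)^3*(s - 3)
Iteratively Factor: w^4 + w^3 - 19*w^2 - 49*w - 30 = (w - 5)*(w^3 + 6*w^2 + 11*w + 6) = (w - 5)*(w + 3)*(w^2 + 3*w + 2) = (w - 5)*(w + 1)*(w + 3)*(w + 2)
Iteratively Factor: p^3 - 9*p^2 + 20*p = (p)*(p^2 - 9*p + 20) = p*(p - 4)*(p - 5)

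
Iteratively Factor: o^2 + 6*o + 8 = (o + 2)*(o + 4)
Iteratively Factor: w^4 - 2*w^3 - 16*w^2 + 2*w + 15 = (w + 3)*(w^3 - 5*w^2 - w + 5) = (w + 1)*(w + 3)*(w^2 - 6*w + 5) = (w - 5)*(w + 1)*(w + 3)*(w - 1)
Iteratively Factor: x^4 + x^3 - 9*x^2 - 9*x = (x + 1)*(x^3 - 9*x) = x*(x + 1)*(x^2 - 9) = x*(x + 1)*(x + 3)*(x - 3)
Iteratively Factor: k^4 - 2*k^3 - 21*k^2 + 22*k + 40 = (k + 4)*(k^3 - 6*k^2 + 3*k + 10) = (k - 5)*(k + 4)*(k^2 - k - 2) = (k - 5)*(k - 2)*(k + 4)*(k + 1)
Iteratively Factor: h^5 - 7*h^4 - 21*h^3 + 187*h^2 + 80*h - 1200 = (h + 3)*(h^4 - 10*h^3 + 9*h^2 + 160*h - 400) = (h + 3)*(h + 4)*(h^3 - 14*h^2 + 65*h - 100) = (h - 5)*(h + 3)*(h + 4)*(h^2 - 9*h + 20) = (h - 5)*(h - 4)*(h + 3)*(h + 4)*(h - 5)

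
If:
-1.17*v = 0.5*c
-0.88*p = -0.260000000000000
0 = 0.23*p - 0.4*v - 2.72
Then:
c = 15.51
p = 0.30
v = -6.63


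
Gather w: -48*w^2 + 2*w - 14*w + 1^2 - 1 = -48*w^2 - 12*w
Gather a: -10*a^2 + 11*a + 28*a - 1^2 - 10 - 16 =-10*a^2 + 39*a - 27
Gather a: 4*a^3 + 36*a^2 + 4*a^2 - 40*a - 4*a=4*a^3 + 40*a^2 - 44*a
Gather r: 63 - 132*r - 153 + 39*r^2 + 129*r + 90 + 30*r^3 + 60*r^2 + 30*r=30*r^3 + 99*r^2 + 27*r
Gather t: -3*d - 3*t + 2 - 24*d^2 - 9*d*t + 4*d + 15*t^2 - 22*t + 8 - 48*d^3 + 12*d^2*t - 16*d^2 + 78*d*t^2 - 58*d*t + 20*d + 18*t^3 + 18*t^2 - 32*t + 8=-48*d^3 - 40*d^2 + 21*d + 18*t^3 + t^2*(78*d + 33) + t*(12*d^2 - 67*d - 57) + 18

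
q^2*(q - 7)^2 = q^4 - 14*q^3 + 49*q^2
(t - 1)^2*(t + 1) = t^3 - t^2 - t + 1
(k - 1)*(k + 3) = k^2 + 2*k - 3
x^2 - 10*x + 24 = (x - 6)*(x - 4)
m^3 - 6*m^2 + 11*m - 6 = (m - 3)*(m - 2)*(m - 1)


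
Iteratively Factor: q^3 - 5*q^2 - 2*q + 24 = (q - 3)*(q^2 - 2*q - 8) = (q - 4)*(q - 3)*(q + 2)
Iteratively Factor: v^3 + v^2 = (v + 1)*(v^2) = v*(v + 1)*(v)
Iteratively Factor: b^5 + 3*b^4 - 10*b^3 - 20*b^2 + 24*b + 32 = (b + 1)*(b^4 + 2*b^3 - 12*b^2 - 8*b + 32) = (b - 2)*(b + 1)*(b^3 + 4*b^2 - 4*b - 16) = (b - 2)*(b + 1)*(b + 2)*(b^2 + 2*b - 8) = (b - 2)*(b + 1)*(b + 2)*(b + 4)*(b - 2)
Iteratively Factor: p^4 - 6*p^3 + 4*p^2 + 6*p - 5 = (p + 1)*(p^3 - 7*p^2 + 11*p - 5) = (p - 1)*(p + 1)*(p^2 - 6*p + 5) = (p - 5)*(p - 1)*(p + 1)*(p - 1)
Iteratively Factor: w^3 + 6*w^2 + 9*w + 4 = (w + 4)*(w^2 + 2*w + 1) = (w + 1)*(w + 4)*(w + 1)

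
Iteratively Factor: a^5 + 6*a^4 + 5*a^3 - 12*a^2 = (a + 4)*(a^4 + 2*a^3 - 3*a^2) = a*(a + 4)*(a^3 + 2*a^2 - 3*a) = a*(a + 3)*(a + 4)*(a^2 - a) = a^2*(a + 3)*(a + 4)*(a - 1)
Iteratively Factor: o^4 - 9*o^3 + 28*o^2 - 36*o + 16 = (o - 2)*(o^3 - 7*o^2 + 14*o - 8) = (o - 4)*(o - 2)*(o^2 - 3*o + 2) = (o - 4)*(o - 2)*(o - 1)*(o - 2)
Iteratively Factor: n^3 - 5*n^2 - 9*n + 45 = (n - 5)*(n^2 - 9) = (n - 5)*(n - 3)*(n + 3)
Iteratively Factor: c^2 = (c)*(c)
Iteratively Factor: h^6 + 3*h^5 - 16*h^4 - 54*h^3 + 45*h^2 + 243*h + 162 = (h + 2)*(h^5 + h^4 - 18*h^3 - 18*h^2 + 81*h + 81) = (h + 2)*(h + 3)*(h^4 - 2*h^3 - 12*h^2 + 18*h + 27) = (h - 3)*(h + 2)*(h + 3)*(h^3 + h^2 - 9*h - 9) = (h - 3)^2*(h + 2)*(h + 3)*(h^2 + 4*h + 3) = (h - 3)^2*(h + 1)*(h + 2)*(h + 3)*(h + 3)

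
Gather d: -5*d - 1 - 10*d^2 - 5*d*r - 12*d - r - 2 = -10*d^2 + d*(-5*r - 17) - r - 3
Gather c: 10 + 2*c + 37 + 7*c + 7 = 9*c + 54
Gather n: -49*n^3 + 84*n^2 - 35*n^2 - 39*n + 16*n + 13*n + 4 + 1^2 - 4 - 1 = -49*n^3 + 49*n^2 - 10*n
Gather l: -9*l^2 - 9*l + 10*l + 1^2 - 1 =-9*l^2 + l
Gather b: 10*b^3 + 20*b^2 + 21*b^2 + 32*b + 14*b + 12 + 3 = 10*b^3 + 41*b^2 + 46*b + 15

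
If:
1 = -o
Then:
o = -1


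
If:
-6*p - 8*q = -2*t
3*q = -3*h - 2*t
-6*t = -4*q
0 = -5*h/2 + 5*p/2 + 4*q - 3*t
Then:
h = 0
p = 0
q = 0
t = 0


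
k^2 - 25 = (k - 5)*(k + 5)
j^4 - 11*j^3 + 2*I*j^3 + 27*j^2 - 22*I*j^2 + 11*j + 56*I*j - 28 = (j - 7)*(j - 4)*(j + I)^2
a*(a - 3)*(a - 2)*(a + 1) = a^4 - 4*a^3 + a^2 + 6*a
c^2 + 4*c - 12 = (c - 2)*(c + 6)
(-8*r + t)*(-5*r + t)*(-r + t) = -40*r^3 + 53*r^2*t - 14*r*t^2 + t^3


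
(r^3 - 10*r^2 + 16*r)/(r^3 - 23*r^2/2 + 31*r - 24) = 2*r/(2*r - 3)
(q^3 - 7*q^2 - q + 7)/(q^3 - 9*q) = (q^3 - 7*q^2 - q + 7)/(q*(q^2 - 9))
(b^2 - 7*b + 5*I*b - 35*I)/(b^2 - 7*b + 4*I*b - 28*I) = (b + 5*I)/(b + 4*I)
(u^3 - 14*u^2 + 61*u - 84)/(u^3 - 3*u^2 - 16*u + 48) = (u - 7)/(u + 4)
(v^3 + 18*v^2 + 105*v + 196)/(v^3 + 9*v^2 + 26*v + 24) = (v^2 + 14*v + 49)/(v^2 + 5*v + 6)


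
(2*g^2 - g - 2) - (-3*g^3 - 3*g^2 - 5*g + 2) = 3*g^3 + 5*g^2 + 4*g - 4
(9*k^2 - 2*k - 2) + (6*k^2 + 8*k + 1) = 15*k^2 + 6*k - 1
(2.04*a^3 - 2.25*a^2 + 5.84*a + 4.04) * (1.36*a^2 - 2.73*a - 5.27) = 2.7744*a^5 - 8.6292*a^4 + 3.3341*a^3 + 1.4087*a^2 - 41.806*a - 21.2908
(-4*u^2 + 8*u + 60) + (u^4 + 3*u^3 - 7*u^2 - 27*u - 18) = u^4 + 3*u^3 - 11*u^2 - 19*u + 42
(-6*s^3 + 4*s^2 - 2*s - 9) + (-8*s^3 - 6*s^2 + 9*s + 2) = -14*s^3 - 2*s^2 + 7*s - 7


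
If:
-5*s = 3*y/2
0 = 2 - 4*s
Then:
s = 1/2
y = -5/3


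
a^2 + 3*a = a*(a + 3)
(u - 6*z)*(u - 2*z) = u^2 - 8*u*z + 12*z^2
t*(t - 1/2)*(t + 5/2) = t^3 + 2*t^2 - 5*t/4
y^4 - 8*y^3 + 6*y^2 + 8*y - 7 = (y - 7)*(y - 1)^2*(y + 1)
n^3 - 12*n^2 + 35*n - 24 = (n - 8)*(n - 3)*(n - 1)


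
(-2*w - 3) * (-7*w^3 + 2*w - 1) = 14*w^4 + 21*w^3 - 4*w^2 - 4*w + 3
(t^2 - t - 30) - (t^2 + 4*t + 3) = -5*t - 33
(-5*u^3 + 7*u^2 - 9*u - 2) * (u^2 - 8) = -5*u^5 + 7*u^4 + 31*u^3 - 58*u^2 + 72*u + 16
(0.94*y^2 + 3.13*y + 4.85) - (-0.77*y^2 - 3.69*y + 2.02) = 1.71*y^2 + 6.82*y + 2.83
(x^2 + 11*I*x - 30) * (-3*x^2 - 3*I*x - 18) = -3*x^4 - 36*I*x^3 + 105*x^2 - 108*I*x + 540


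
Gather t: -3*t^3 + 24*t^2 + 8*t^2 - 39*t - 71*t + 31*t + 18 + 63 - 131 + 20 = -3*t^3 + 32*t^2 - 79*t - 30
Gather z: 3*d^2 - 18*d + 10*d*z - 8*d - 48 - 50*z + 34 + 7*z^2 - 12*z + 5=3*d^2 - 26*d + 7*z^2 + z*(10*d - 62) - 9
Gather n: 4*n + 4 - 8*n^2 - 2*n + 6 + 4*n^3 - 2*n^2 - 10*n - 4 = 4*n^3 - 10*n^2 - 8*n + 6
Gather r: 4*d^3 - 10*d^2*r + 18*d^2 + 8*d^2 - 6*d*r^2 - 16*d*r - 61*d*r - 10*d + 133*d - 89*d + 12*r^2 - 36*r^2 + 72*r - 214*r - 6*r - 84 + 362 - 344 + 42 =4*d^3 + 26*d^2 + 34*d + r^2*(-6*d - 24) + r*(-10*d^2 - 77*d - 148) - 24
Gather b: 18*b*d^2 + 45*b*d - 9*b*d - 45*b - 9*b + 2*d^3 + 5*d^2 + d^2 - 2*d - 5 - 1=b*(18*d^2 + 36*d - 54) + 2*d^3 + 6*d^2 - 2*d - 6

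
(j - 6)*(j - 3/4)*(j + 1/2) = j^3 - 25*j^2/4 + 9*j/8 + 9/4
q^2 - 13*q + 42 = (q - 7)*(q - 6)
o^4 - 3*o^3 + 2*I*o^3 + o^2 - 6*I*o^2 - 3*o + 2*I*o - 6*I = (o - 3)*(o - I)*(o + I)*(o + 2*I)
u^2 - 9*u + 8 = (u - 8)*(u - 1)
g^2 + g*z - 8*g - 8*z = (g - 8)*(g + z)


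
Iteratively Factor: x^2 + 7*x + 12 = (x + 4)*(x + 3)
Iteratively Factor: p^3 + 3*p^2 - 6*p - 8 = (p + 4)*(p^2 - p - 2) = (p + 1)*(p + 4)*(p - 2)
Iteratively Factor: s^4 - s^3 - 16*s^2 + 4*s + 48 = (s + 3)*(s^3 - 4*s^2 - 4*s + 16) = (s + 2)*(s + 3)*(s^2 - 6*s + 8) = (s - 2)*(s + 2)*(s + 3)*(s - 4)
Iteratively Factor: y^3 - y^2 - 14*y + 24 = (y - 3)*(y^2 + 2*y - 8) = (y - 3)*(y + 4)*(y - 2)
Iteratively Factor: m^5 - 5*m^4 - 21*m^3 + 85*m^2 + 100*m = (m)*(m^4 - 5*m^3 - 21*m^2 + 85*m + 100) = m*(m - 5)*(m^3 - 21*m - 20) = m*(m - 5)*(m + 1)*(m^2 - m - 20) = m*(m - 5)^2*(m + 1)*(m + 4)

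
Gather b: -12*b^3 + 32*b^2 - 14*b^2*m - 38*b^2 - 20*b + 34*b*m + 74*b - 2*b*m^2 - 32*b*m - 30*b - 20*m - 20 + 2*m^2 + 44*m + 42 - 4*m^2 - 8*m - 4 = -12*b^3 + b^2*(-14*m - 6) + b*(-2*m^2 + 2*m + 24) - 2*m^2 + 16*m + 18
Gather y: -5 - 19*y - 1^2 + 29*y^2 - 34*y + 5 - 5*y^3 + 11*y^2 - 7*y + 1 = -5*y^3 + 40*y^2 - 60*y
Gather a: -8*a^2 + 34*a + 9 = -8*a^2 + 34*a + 9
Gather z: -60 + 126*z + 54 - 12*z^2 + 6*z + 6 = -12*z^2 + 132*z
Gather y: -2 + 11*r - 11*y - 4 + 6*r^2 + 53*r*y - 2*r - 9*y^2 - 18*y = 6*r^2 + 9*r - 9*y^2 + y*(53*r - 29) - 6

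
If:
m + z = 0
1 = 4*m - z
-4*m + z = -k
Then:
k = 1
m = 1/5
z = -1/5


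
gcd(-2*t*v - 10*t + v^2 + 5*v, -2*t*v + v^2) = 2*t - v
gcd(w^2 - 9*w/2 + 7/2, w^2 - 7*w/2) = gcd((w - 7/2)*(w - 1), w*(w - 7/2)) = w - 7/2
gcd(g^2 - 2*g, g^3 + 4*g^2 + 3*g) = g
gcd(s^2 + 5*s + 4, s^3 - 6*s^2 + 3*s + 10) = s + 1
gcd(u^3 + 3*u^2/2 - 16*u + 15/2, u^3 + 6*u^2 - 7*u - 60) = u^2 + 2*u - 15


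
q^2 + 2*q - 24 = (q - 4)*(q + 6)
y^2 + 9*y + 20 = (y + 4)*(y + 5)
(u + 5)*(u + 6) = u^2 + 11*u + 30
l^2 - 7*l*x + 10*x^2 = (l - 5*x)*(l - 2*x)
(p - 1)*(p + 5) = p^2 + 4*p - 5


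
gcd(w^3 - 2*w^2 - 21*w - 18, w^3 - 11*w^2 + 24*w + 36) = w^2 - 5*w - 6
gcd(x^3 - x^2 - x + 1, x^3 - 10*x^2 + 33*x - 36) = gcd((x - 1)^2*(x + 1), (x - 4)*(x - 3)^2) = 1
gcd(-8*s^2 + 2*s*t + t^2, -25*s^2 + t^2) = 1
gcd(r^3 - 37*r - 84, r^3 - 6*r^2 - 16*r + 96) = r + 4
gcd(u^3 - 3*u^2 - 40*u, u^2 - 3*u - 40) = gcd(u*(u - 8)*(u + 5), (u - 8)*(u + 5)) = u^2 - 3*u - 40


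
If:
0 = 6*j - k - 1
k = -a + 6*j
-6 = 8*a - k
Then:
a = 1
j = 5/2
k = 14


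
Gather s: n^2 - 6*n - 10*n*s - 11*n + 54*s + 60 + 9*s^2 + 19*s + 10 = n^2 - 17*n + 9*s^2 + s*(73 - 10*n) + 70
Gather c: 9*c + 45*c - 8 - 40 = 54*c - 48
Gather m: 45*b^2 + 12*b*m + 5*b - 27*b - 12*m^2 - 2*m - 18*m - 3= 45*b^2 - 22*b - 12*m^2 + m*(12*b - 20) - 3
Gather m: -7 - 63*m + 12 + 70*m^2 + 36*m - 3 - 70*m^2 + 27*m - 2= 0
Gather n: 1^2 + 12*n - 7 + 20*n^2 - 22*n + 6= 20*n^2 - 10*n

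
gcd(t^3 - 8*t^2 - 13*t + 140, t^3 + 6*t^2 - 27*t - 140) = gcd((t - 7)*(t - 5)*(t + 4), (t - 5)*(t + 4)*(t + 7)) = t^2 - t - 20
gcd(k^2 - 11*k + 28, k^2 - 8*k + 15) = 1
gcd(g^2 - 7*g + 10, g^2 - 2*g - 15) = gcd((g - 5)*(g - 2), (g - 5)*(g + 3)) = g - 5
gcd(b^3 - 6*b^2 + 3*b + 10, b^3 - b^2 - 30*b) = 1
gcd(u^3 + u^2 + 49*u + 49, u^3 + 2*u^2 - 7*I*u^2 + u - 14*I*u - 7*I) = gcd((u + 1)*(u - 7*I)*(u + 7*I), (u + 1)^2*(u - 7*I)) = u^2 + u*(1 - 7*I) - 7*I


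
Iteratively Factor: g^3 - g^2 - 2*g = (g + 1)*(g^2 - 2*g) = g*(g + 1)*(g - 2)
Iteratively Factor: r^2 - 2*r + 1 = (r - 1)*(r - 1)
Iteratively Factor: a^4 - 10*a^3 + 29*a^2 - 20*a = (a - 1)*(a^3 - 9*a^2 + 20*a) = (a - 5)*(a - 1)*(a^2 - 4*a) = (a - 5)*(a - 4)*(a - 1)*(a)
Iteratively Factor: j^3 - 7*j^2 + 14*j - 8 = (j - 1)*(j^2 - 6*j + 8) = (j - 4)*(j - 1)*(j - 2)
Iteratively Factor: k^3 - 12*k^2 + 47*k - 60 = (k - 3)*(k^2 - 9*k + 20) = (k - 5)*(k - 3)*(k - 4)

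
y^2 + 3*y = y*(y + 3)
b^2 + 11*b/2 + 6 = (b + 3/2)*(b + 4)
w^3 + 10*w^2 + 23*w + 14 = (w + 1)*(w + 2)*(w + 7)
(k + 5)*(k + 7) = k^2 + 12*k + 35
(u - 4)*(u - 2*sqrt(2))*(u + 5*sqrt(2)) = u^3 - 4*u^2 + 3*sqrt(2)*u^2 - 20*u - 12*sqrt(2)*u + 80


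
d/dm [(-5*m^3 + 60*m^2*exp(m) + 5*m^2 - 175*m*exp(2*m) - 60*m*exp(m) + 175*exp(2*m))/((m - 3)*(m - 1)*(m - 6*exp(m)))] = 5*(6*m^3*exp(m) - 70*m^2*exp(2*m) - 24*m^2*exp(m) + 3*m^2 + 210*m*exp(3*m) + 280*m*exp(2*m) - 36*m*exp(m) - 840*exp(3*m) + 111*exp(2*m))/(m^4 - 12*m^3*exp(m) - 6*m^3 + 36*m^2*exp(2*m) + 72*m^2*exp(m) + 9*m^2 - 216*m*exp(2*m) - 108*m*exp(m) + 324*exp(2*m))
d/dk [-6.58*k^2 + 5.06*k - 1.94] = 5.06 - 13.16*k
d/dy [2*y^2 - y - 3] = 4*y - 1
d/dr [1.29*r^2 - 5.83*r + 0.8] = 2.58*r - 5.83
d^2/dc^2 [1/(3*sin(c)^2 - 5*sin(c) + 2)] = (-36*sin(c)^3 + 9*sin(c)^2 + 62*sin(c) - 38)/((sin(c) - 1)^2*(3*sin(c) - 2)^3)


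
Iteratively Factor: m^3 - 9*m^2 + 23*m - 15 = (m - 1)*(m^2 - 8*m + 15) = (m - 5)*(m - 1)*(m - 3)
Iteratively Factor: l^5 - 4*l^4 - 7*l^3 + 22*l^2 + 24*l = (l)*(l^4 - 4*l^3 - 7*l^2 + 22*l + 24) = l*(l + 2)*(l^3 - 6*l^2 + 5*l + 12) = l*(l + 1)*(l + 2)*(l^2 - 7*l + 12) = l*(l - 4)*(l + 1)*(l + 2)*(l - 3)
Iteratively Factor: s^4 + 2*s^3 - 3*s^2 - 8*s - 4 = (s + 1)*(s^3 + s^2 - 4*s - 4) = (s + 1)^2*(s^2 - 4) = (s - 2)*(s + 1)^2*(s + 2)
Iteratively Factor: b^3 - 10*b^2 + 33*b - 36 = (b - 3)*(b^2 - 7*b + 12) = (b - 4)*(b - 3)*(b - 3)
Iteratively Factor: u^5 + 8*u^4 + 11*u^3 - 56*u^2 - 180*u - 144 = (u + 4)*(u^4 + 4*u^3 - 5*u^2 - 36*u - 36) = (u + 2)*(u + 4)*(u^3 + 2*u^2 - 9*u - 18) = (u - 3)*(u + 2)*(u + 4)*(u^2 + 5*u + 6) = (u - 3)*(u + 2)*(u + 3)*(u + 4)*(u + 2)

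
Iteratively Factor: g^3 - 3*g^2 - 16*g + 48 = (g - 3)*(g^2 - 16) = (g - 4)*(g - 3)*(g + 4)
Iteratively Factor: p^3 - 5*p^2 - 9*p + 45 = (p - 3)*(p^2 - 2*p - 15) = (p - 3)*(p + 3)*(p - 5)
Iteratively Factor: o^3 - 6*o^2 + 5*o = (o)*(o^2 - 6*o + 5) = o*(o - 5)*(o - 1)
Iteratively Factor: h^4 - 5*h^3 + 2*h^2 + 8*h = (h - 4)*(h^3 - h^2 - 2*h) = (h - 4)*(h - 2)*(h^2 + h) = (h - 4)*(h - 2)*(h + 1)*(h)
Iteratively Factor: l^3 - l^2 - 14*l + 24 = (l - 2)*(l^2 + l - 12) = (l - 3)*(l - 2)*(l + 4)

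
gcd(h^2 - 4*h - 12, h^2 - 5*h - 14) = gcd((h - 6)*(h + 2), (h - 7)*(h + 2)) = h + 2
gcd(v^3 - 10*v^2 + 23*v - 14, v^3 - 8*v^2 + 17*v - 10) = v^2 - 3*v + 2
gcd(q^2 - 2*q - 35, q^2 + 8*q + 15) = q + 5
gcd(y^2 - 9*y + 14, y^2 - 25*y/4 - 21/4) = y - 7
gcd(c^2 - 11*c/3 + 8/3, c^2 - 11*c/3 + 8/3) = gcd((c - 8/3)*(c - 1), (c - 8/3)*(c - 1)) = c^2 - 11*c/3 + 8/3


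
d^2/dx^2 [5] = 0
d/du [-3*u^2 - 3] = -6*u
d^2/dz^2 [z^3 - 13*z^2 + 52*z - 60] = 6*z - 26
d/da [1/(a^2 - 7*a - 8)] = (7 - 2*a)/(-a^2 + 7*a + 8)^2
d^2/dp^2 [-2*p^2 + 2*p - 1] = -4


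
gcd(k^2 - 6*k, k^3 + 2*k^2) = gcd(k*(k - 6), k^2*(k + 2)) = k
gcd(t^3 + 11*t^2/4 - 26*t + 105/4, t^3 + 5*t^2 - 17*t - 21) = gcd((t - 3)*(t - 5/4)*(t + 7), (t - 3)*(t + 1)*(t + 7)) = t^2 + 4*t - 21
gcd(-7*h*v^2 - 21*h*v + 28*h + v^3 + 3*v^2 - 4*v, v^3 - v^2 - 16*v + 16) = v^2 + 3*v - 4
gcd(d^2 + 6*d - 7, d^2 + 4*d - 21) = d + 7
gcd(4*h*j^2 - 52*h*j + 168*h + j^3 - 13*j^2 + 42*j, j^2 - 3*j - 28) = j - 7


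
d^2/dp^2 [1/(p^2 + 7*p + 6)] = 2*(-p^2 - 7*p + (2*p + 7)^2 - 6)/(p^2 + 7*p + 6)^3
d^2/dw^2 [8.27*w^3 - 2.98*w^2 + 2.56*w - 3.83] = 49.62*w - 5.96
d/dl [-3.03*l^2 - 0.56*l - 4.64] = -6.06*l - 0.56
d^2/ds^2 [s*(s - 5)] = 2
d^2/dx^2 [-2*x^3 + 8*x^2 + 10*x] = 16 - 12*x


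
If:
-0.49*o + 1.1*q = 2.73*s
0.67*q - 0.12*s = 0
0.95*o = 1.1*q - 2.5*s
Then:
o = 0.00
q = 0.00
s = 0.00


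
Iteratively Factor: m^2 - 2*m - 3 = (m - 3)*(m + 1)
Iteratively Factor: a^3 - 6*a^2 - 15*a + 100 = (a + 4)*(a^2 - 10*a + 25) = (a - 5)*(a + 4)*(a - 5)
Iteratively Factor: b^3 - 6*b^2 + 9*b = (b - 3)*(b^2 - 3*b) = b*(b - 3)*(b - 3)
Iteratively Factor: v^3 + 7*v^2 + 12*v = (v + 4)*(v^2 + 3*v) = v*(v + 4)*(v + 3)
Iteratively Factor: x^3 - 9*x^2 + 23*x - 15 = (x - 1)*(x^2 - 8*x + 15) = (x - 3)*(x - 1)*(x - 5)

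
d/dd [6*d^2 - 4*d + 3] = 12*d - 4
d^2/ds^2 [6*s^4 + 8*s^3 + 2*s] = 24*s*(3*s + 2)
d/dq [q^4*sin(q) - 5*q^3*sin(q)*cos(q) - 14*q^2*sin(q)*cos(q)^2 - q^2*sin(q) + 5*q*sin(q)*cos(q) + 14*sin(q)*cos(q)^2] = q^4*cos(q) + 4*q^3*sin(q) - 5*q^3*cos(2*q) - 15*q^2*sin(2*q)/2 - 9*q^2*cos(q)/2 - 21*q^2*cos(3*q)/2 - 9*q*sin(q) - 7*q*sin(3*q) + 5*q*cos(2*q) + 5*sin(2*q)/2 + 7*cos(q)/2 + 21*cos(3*q)/2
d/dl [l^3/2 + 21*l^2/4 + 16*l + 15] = 3*l^2/2 + 21*l/2 + 16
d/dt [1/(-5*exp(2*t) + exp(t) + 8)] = (10*exp(t) - 1)*exp(t)/(-5*exp(2*t) + exp(t) + 8)^2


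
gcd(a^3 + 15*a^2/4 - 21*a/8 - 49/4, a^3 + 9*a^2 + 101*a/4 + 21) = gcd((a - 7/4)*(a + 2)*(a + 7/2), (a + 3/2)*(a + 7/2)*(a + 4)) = a + 7/2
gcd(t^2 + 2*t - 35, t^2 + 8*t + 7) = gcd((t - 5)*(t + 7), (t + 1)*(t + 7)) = t + 7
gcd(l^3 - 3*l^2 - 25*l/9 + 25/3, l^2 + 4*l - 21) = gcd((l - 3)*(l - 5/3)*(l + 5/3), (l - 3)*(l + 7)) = l - 3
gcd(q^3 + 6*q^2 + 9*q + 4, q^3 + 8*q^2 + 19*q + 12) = q^2 + 5*q + 4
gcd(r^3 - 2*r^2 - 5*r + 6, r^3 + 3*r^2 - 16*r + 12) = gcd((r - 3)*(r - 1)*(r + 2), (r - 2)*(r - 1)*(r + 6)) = r - 1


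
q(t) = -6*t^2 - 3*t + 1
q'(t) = -12*t - 3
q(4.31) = -123.39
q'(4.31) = -54.72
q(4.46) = -131.73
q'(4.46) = -56.52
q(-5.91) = -190.84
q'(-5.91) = 67.92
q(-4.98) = -132.86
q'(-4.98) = 56.76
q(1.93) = -27.14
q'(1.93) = -26.16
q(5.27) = -181.45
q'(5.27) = -66.24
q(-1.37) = -6.15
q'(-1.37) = 13.44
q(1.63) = -19.83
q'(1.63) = -22.56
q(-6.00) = -197.00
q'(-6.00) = 69.00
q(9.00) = -512.00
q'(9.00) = -111.00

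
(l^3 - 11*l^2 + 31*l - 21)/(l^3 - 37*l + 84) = (l^2 - 8*l + 7)/(l^2 + 3*l - 28)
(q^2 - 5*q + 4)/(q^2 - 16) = (q - 1)/(q + 4)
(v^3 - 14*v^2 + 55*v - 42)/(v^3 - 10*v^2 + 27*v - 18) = (v - 7)/(v - 3)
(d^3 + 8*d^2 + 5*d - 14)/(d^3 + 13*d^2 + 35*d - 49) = (d + 2)/(d + 7)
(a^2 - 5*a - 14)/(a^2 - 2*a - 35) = (a + 2)/(a + 5)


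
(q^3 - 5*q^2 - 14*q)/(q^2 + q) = (q^2 - 5*q - 14)/(q + 1)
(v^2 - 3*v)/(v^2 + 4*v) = (v - 3)/(v + 4)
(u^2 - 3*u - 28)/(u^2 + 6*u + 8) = (u - 7)/(u + 2)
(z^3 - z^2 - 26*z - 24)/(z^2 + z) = z - 2 - 24/z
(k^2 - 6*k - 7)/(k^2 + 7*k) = (k^2 - 6*k - 7)/(k*(k + 7))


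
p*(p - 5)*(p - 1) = p^3 - 6*p^2 + 5*p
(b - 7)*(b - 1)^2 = b^3 - 9*b^2 + 15*b - 7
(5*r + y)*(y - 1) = 5*r*y - 5*r + y^2 - y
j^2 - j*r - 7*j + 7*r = (j - 7)*(j - r)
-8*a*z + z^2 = z*(-8*a + z)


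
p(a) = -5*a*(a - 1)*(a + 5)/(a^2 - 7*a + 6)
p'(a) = -5*a*(7 - 2*a)*(a - 1)*(a + 5)/(a^2 - 7*a + 6)^2 - 5*a*(a - 1)/(a^2 - 7*a + 6) - 5*a*(a + 5)/(a^2 - 7*a + 6) - 5*(a - 1)*(a + 5)/(a^2 - 7*a + 6) = 5*(-a^2 + 12*a + 30)/(a^2 - 12*a + 36)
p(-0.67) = -2.17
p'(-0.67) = 2.42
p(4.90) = 220.50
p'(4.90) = 267.73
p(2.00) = 17.50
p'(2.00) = 15.62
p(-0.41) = -1.47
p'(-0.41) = 3.03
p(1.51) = 10.95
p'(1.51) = 11.37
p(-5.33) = 0.78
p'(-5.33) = -2.43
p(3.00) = 40.00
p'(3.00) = 31.67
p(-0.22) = -0.85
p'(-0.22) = 3.53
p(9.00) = -210.00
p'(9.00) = 31.67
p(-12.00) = 23.33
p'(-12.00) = -3.98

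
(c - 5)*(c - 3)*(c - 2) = c^3 - 10*c^2 + 31*c - 30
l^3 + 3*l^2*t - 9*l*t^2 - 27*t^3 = (l - 3*t)*(l + 3*t)^2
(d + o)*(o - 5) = d*o - 5*d + o^2 - 5*o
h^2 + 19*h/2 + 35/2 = (h + 5/2)*(h + 7)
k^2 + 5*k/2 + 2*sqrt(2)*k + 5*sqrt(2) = (k + 5/2)*(k + 2*sqrt(2))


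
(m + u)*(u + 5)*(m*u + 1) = m^2*u^2 + 5*m^2*u + m*u^3 + 5*m*u^2 + m*u + 5*m + u^2 + 5*u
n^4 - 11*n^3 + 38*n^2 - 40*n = n*(n - 5)*(n - 4)*(n - 2)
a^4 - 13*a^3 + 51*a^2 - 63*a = a*(a - 7)*(a - 3)^2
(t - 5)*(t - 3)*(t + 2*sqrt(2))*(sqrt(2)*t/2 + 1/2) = sqrt(2)*t^4/2 - 4*sqrt(2)*t^3 + 5*t^3/2 - 20*t^2 + 17*sqrt(2)*t^2/2 - 8*sqrt(2)*t + 75*t/2 + 15*sqrt(2)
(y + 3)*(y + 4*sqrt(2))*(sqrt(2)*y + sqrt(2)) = sqrt(2)*y^3 + 4*sqrt(2)*y^2 + 8*y^2 + 3*sqrt(2)*y + 32*y + 24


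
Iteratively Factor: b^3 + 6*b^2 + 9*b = (b + 3)*(b^2 + 3*b) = b*(b + 3)*(b + 3)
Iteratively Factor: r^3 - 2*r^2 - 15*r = (r + 3)*(r^2 - 5*r) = (r - 5)*(r + 3)*(r)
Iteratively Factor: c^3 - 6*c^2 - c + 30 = (c - 3)*(c^2 - 3*c - 10) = (c - 3)*(c + 2)*(c - 5)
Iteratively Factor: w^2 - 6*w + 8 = (w - 4)*(w - 2)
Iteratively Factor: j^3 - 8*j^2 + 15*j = (j - 5)*(j^2 - 3*j) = (j - 5)*(j - 3)*(j)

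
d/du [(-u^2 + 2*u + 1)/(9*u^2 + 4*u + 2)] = 22*u*(-u - 1)/(81*u^4 + 72*u^3 + 52*u^2 + 16*u + 4)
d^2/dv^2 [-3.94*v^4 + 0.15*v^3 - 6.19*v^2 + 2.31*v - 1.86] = -47.28*v^2 + 0.9*v - 12.38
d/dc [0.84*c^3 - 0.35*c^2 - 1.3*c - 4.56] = 2.52*c^2 - 0.7*c - 1.3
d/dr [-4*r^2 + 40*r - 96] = 40 - 8*r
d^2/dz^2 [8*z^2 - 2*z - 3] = 16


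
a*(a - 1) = a^2 - a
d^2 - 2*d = d*(d - 2)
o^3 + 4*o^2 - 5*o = o*(o - 1)*(o + 5)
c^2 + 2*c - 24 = (c - 4)*(c + 6)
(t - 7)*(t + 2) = t^2 - 5*t - 14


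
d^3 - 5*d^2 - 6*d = d*(d - 6)*(d + 1)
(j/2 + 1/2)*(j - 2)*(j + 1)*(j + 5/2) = j^4/2 + 5*j^3/4 - 3*j^2/2 - 19*j/4 - 5/2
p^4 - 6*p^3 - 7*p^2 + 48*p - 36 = (p - 6)*(p - 2)*(p - 1)*(p + 3)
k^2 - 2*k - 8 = (k - 4)*(k + 2)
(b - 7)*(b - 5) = b^2 - 12*b + 35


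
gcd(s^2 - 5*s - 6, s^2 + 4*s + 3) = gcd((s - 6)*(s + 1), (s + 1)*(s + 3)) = s + 1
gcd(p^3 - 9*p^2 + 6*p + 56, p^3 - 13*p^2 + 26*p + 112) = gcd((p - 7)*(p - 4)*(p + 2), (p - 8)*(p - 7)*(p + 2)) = p^2 - 5*p - 14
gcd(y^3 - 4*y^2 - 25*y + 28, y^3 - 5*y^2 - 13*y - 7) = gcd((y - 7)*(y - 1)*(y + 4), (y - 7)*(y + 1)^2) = y - 7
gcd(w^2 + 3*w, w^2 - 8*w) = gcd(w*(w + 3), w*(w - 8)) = w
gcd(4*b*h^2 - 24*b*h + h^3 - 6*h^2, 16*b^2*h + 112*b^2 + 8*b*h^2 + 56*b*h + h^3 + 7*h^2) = 4*b + h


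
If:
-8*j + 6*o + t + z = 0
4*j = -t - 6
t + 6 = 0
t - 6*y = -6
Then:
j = 0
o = 1 - z/6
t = -6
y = 0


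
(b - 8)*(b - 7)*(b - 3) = b^3 - 18*b^2 + 101*b - 168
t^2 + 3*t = t*(t + 3)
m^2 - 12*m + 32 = (m - 8)*(m - 4)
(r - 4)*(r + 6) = r^2 + 2*r - 24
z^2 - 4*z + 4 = (z - 2)^2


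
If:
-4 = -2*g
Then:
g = 2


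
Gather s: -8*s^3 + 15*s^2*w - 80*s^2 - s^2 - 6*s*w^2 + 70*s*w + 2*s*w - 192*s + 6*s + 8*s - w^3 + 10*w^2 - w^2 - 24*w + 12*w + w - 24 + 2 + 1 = -8*s^3 + s^2*(15*w - 81) + s*(-6*w^2 + 72*w - 178) - w^3 + 9*w^2 - 11*w - 21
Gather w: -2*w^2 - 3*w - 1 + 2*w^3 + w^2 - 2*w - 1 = 2*w^3 - w^2 - 5*w - 2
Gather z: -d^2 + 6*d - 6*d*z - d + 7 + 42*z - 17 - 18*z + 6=-d^2 + 5*d + z*(24 - 6*d) - 4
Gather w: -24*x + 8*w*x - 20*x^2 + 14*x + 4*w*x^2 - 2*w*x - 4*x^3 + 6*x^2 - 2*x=w*(4*x^2 + 6*x) - 4*x^3 - 14*x^2 - 12*x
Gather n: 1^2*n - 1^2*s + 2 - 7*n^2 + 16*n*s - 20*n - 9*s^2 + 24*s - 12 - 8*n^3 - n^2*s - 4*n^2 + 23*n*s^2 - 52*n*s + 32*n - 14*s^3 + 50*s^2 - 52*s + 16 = -8*n^3 + n^2*(-s - 11) + n*(23*s^2 - 36*s + 13) - 14*s^3 + 41*s^2 - 29*s + 6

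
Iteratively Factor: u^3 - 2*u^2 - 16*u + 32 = (u - 4)*(u^2 + 2*u - 8) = (u - 4)*(u + 4)*(u - 2)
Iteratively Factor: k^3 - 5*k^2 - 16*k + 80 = (k + 4)*(k^2 - 9*k + 20) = (k - 4)*(k + 4)*(k - 5)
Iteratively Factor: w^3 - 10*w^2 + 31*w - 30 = (w - 5)*(w^2 - 5*w + 6) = (w - 5)*(w - 2)*(w - 3)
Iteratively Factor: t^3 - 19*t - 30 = (t + 3)*(t^2 - 3*t - 10) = (t - 5)*(t + 3)*(t + 2)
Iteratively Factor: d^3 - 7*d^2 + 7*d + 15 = (d - 5)*(d^2 - 2*d - 3) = (d - 5)*(d + 1)*(d - 3)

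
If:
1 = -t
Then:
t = -1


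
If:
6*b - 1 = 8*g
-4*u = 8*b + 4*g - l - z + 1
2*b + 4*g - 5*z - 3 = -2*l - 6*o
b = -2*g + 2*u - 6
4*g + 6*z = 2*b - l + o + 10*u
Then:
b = 83/64 - 23*z/64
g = 217/256 - 69*z/256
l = 131/4 - 27*z/4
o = 433*z/128 - 1461/128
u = 1151/256 - 115*z/256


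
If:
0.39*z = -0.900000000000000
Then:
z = -2.31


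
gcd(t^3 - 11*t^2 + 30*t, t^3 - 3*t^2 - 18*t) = t^2 - 6*t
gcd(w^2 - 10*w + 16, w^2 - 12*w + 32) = w - 8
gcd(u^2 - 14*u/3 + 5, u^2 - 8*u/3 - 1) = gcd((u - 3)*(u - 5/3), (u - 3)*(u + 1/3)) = u - 3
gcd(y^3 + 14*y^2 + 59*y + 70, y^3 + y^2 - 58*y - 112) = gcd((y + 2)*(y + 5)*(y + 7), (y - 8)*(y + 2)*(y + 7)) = y^2 + 9*y + 14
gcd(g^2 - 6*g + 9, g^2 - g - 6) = g - 3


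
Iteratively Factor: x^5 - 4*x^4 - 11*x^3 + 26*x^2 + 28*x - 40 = (x + 2)*(x^4 - 6*x^3 + x^2 + 24*x - 20) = (x - 2)*(x + 2)*(x^3 - 4*x^2 - 7*x + 10) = (x - 2)*(x + 2)^2*(x^2 - 6*x + 5) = (x - 5)*(x - 2)*(x + 2)^2*(x - 1)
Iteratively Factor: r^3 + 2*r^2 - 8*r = (r)*(r^2 + 2*r - 8) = r*(r + 4)*(r - 2)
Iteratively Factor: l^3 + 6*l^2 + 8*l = (l + 4)*(l^2 + 2*l) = (l + 2)*(l + 4)*(l)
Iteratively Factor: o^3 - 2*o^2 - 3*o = (o + 1)*(o^2 - 3*o) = o*(o + 1)*(o - 3)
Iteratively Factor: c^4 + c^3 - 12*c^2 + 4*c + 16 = (c + 1)*(c^3 - 12*c + 16) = (c + 1)*(c + 4)*(c^2 - 4*c + 4) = (c - 2)*(c + 1)*(c + 4)*(c - 2)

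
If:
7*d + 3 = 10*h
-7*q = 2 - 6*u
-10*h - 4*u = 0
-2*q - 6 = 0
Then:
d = 29/21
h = 19/15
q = -3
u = -19/6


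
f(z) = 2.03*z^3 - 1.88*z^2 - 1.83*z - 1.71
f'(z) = 6.09*z^2 - 3.76*z - 1.83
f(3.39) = 49.57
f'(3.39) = 55.41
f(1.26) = -2.94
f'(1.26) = 3.10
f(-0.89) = -3.00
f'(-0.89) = 6.34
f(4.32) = 118.96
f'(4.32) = 95.58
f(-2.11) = -25.29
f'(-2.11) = 33.22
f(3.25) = 42.17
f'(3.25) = 50.28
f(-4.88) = -273.47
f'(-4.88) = 161.55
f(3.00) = 30.69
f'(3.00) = 41.70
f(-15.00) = -7248.51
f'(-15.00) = 1424.82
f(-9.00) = -1617.39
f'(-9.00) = 525.30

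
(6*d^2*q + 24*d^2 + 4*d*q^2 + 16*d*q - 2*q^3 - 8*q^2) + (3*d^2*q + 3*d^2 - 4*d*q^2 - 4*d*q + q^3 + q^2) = 9*d^2*q + 27*d^2 + 12*d*q - q^3 - 7*q^2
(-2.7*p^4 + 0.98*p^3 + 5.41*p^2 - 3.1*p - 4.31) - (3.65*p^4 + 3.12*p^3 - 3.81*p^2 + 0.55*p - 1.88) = -6.35*p^4 - 2.14*p^3 + 9.22*p^2 - 3.65*p - 2.43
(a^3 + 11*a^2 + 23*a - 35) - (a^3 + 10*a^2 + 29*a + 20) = a^2 - 6*a - 55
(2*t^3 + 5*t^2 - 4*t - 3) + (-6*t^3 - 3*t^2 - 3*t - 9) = -4*t^3 + 2*t^2 - 7*t - 12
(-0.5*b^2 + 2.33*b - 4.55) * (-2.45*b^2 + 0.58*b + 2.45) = 1.225*b^4 - 5.9985*b^3 + 11.2739*b^2 + 3.0695*b - 11.1475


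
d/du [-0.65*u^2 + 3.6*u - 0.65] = 3.6 - 1.3*u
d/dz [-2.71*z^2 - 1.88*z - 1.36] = -5.42*z - 1.88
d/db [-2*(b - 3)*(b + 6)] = -4*b - 6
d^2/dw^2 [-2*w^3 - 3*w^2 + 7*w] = -12*w - 6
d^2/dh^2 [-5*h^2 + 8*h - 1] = -10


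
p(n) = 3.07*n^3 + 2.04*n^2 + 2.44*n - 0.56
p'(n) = 9.21*n^2 + 4.08*n + 2.44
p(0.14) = -0.17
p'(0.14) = 3.19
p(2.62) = 75.05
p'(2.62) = 76.35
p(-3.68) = -134.91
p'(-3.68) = 112.15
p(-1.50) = -9.99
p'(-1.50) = 17.04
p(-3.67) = -133.79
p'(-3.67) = 111.51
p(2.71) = 82.14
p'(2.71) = 81.14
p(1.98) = 36.10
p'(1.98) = 46.63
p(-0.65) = -2.13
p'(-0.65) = 3.68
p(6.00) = 750.64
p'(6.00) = 358.48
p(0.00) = -0.56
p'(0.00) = 2.44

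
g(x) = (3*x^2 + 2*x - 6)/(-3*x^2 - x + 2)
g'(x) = (6*x + 1)*(3*x^2 + 2*x - 6)/(-3*x^2 - x + 2)^2 + (6*x + 2)/(-3*x^2 - x + 2) = (3*x^2 - 24*x - 2)/(9*x^4 + 6*x^3 - 11*x^2 - 4*x + 4)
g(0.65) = -41.61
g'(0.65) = -2399.63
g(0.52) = -6.20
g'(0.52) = -30.56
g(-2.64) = -0.59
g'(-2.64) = 0.31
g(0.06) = -3.04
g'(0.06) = -0.92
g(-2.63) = -0.59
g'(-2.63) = 0.32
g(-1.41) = 1.12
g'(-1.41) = 5.79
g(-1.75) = 0.06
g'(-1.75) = 1.66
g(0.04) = -3.03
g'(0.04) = -0.77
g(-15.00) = -0.97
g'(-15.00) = 0.00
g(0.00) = -3.00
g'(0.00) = -0.50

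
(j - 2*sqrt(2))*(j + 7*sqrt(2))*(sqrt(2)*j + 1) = sqrt(2)*j^3 + 11*j^2 - 23*sqrt(2)*j - 28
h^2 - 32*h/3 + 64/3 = (h - 8)*(h - 8/3)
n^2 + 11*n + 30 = (n + 5)*(n + 6)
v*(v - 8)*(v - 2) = v^3 - 10*v^2 + 16*v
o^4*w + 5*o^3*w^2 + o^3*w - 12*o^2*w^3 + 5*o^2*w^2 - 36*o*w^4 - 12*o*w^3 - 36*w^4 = (o - 3*w)*(o + 2*w)*(o + 6*w)*(o*w + w)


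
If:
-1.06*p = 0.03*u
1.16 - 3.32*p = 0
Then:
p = 0.35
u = -12.35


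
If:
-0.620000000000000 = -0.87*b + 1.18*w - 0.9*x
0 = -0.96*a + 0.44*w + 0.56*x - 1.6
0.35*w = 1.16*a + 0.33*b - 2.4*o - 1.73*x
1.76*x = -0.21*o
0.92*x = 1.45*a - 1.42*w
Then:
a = -3.03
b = -3.86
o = -1.67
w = -3.22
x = 0.20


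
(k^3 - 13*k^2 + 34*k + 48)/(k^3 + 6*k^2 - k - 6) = (k^2 - 14*k + 48)/(k^2 + 5*k - 6)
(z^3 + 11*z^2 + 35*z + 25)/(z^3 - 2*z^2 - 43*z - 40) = (z + 5)/(z - 8)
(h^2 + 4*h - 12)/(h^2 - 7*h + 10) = (h + 6)/(h - 5)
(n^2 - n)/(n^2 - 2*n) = (n - 1)/(n - 2)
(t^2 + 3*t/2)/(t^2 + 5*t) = (t + 3/2)/(t + 5)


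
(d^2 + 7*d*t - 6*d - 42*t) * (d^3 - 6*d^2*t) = d^5 + d^4*t - 6*d^4 - 42*d^3*t^2 - 6*d^3*t + 252*d^2*t^2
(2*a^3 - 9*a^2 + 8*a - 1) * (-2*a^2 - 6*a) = -4*a^5 + 6*a^4 + 38*a^3 - 46*a^2 + 6*a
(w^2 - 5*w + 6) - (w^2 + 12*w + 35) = -17*w - 29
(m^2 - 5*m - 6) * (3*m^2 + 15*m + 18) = 3*m^4 - 75*m^2 - 180*m - 108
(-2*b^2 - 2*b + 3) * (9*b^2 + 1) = -18*b^4 - 18*b^3 + 25*b^2 - 2*b + 3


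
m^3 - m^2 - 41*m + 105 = (m - 5)*(m - 3)*(m + 7)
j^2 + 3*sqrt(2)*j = j*(j + 3*sqrt(2))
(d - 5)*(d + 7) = d^2 + 2*d - 35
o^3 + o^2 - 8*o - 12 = (o - 3)*(o + 2)^2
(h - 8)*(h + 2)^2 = h^3 - 4*h^2 - 28*h - 32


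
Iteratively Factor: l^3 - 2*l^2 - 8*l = (l)*(l^2 - 2*l - 8) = l*(l - 4)*(l + 2)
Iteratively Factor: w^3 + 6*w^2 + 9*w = (w)*(w^2 + 6*w + 9) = w*(w + 3)*(w + 3)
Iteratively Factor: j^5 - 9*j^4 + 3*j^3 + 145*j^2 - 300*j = (j + 4)*(j^4 - 13*j^3 + 55*j^2 - 75*j) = (j - 5)*(j + 4)*(j^3 - 8*j^2 + 15*j) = j*(j - 5)*(j + 4)*(j^2 - 8*j + 15) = j*(j - 5)*(j - 3)*(j + 4)*(j - 5)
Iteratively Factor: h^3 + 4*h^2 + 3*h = (h + 1)*(h^2 + 3*h) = h*(h + 1)*(h + 3)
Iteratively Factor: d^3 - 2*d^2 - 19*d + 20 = (d + 4)*(d^2 - 6*d + 5) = (d - 5)*(d + 4)*(d - 1)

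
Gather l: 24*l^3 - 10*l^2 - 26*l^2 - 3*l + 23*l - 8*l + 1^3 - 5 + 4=24*l^3 - 36*l^2 + 12*l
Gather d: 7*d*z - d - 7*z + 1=d*(7*z - 1) - 7*z + 1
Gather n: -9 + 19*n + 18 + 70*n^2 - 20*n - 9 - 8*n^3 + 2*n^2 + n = -8*n^3 + 72*n^2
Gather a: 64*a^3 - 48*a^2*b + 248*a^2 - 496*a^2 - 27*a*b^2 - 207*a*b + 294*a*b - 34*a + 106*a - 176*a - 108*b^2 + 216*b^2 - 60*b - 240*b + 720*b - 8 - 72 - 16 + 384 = 64*a^3 + a^2*(-48*b - 248) + a*(-27*b^2 + 87*b - 104) + 108*b^2 + 420*b + 288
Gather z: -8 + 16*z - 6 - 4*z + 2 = 12*z - 12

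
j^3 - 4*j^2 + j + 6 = (j - 3)*(j - 2)*(j + 1)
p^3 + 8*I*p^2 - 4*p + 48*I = (p - 2*I)*(p + 4*I)*(p + 6*I)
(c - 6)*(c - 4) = c^2 - 10*c + 24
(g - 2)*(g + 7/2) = g^2 + 3*g/2 - 7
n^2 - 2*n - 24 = (n - 6)*(n + 4)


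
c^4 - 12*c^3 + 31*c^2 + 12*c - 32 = (c - 8)*(c - 4)*(c - 1)*(c + 1)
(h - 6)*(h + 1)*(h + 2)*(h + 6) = h^4 + 3*h^3 - 34*h^2 - 108*h - 72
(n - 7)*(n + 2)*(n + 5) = n^3 - 39*n - 70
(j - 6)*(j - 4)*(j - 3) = j^3 - 13*j^2 + 54*j - 72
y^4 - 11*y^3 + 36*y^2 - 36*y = y*(y - 6)*(y - 3)*(y - 2)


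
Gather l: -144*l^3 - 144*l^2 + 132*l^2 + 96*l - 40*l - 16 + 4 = -144*l^3 - 12*l^2 + 56*l - 12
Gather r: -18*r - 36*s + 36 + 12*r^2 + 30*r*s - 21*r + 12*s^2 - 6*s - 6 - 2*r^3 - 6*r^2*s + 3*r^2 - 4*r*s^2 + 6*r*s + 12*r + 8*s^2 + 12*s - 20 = -2*r^3 + r^2*(15 - 6*s) + r*(-4*s^2 + 36*s - 27) + 20*s^2 - 30*s + 10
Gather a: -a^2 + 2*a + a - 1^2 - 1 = -a^2 + 3*a - 2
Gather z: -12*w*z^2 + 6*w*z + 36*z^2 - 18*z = z^2*(36 - 12*w) + z*(6*w - 18)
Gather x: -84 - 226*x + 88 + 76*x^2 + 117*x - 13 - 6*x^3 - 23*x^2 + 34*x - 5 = -6*x^3 + 53*x^2 - 75*x - 14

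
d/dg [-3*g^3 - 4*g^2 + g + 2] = -9*g^2 - 8*g + 1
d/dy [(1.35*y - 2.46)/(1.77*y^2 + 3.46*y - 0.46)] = (-2.3895*y^2 + 8.7084*y + 7.8906)/(3.1329*y^4 + 12.2484*y^3 + 10.3432*y^2 - 3.1832*y + 0.2116)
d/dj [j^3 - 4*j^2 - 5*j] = 3*j^2 - 8*j - 5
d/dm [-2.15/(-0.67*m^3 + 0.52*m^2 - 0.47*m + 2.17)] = (-4.3215*m^2 + 2.236*m - 1.0105)/(0.67*m^3 - 0.52*m^2 + 0.47*m - 2.17)^2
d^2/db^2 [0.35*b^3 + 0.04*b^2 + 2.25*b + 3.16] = 2.1*b + 0.08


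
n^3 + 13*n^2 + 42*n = n*(n + 6)*(n + 7)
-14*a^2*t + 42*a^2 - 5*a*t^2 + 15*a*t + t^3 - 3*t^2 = (-7*a + t)*(2*a + t)*(t - 3)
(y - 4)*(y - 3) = y^2 - 7*y + 12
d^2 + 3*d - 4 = (d - 1)*(d + 4)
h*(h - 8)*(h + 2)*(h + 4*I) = h^4 - 6*h^3 + 4*I*h^3 - 16*h^2 - 24*I*h^2 - 64*I*h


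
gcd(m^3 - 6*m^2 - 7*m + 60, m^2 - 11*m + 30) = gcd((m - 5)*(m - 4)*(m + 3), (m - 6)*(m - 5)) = m - 5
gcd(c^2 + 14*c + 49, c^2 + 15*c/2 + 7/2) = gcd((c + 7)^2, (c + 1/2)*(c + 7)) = c + 7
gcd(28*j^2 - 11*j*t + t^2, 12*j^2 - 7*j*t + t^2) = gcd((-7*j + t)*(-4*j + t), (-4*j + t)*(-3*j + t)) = -4*j + t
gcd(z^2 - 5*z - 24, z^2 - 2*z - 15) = z + 3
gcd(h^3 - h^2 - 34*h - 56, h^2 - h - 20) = h + 4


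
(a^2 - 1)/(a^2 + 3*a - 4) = (a + 1)/(a + 4)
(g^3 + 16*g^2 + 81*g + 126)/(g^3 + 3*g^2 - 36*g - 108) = (g + 7)/(g - 6)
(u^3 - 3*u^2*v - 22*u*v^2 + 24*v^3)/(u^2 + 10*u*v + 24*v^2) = (u^2 - 7*u*v + 6*v^2)/(u + 6*v)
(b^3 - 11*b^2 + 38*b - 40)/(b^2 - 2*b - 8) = (b^2 - 7*b + 10)/(b + 2)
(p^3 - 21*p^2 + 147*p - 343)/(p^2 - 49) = (p^2 - 14*p + 49)/(p + 7)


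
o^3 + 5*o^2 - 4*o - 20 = (o - 2)*(o + 2)*(o + 5)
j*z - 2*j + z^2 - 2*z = (j + z)*(z - 2)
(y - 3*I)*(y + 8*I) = y^2 + 5*I*y + 24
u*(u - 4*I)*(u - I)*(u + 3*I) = u^4 - 2*I*u^3 + 11*u^2 - 12*I*u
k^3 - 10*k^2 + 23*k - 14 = (k - 7)*(k - 2)*(k - 1)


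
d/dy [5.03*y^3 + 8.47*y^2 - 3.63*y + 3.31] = 15.09*y^2 + 16.94*y - 3.63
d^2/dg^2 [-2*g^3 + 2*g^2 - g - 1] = 4 - 12*g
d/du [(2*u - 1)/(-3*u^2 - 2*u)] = 2*(3*u^2 - 3*u - 1)/(u^2*(9*u^2 + 12*u + 4))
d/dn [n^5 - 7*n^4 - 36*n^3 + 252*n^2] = n*(5*n^3 - 28*n^2 - 108*n + 504)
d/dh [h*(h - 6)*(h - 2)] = 3*h^2 - 16*h + 12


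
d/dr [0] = 0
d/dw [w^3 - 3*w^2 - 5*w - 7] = 3*w^2 - 6*w - 5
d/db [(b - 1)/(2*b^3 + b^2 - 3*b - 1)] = (2*b^3 + b^2 - 3*b - (b - 1)*(6*b^2 + 2*b - 3) - 1)/(2*b^3 + b^2 - 3*b - 1)^2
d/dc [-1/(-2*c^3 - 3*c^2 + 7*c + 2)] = (-6*c^2 - 6*c + 7)/(2*c^3 + 3*c^2 - 7*c - 2)^2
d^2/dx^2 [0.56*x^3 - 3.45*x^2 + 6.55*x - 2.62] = 3.36*x - 6.9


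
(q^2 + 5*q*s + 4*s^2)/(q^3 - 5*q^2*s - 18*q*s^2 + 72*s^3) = (q + s)/(q^2 - 9*q*s + 18*s^2)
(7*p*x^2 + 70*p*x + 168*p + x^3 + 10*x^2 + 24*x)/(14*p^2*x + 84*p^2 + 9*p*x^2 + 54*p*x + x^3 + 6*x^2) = (x + 4)/(2*p + x)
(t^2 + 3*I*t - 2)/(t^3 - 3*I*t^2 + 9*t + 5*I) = (t + 2*I)/(t^2 - 4*I*t + 5)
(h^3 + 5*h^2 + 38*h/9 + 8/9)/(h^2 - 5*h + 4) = (9*h^3 + 45*h^2 + 38*h + 8)/(9*(h^2 - 5*h + 4))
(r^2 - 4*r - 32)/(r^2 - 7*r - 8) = (r + 4)/(r + 1)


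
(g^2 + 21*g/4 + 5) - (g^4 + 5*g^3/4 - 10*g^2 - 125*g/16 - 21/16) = -g^4 - 5*g^3/4 + 11*g^2 + 209*g/16 + 101/16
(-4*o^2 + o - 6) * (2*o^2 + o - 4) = -8*o^4 - 2*o^3 + 5*o^2 - 10*o + 24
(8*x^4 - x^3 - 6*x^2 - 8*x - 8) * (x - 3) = 8*x^5 - 25*x^4 - 3*x^3 + 10*x^2 + 16*x + 24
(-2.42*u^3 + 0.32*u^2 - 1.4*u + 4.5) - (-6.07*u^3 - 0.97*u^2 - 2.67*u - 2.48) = 3.65*u^3 + 1.29*u^2 + 1.27*u + 6.98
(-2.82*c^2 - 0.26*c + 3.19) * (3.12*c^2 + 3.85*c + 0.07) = -8.7984*c^4 - 11.6682*c^3 + 8.7544*c^2 + 12.2633*c + 0.2233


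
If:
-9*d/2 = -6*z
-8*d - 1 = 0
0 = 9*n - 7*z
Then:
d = -1/8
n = -7/96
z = -3/32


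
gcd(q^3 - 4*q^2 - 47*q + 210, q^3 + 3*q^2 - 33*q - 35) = q^2 + 2*q - 35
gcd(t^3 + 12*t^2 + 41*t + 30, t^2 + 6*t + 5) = t^2 + 6*t + 5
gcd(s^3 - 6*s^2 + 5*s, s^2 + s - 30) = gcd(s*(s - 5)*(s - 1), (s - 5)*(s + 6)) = s - 5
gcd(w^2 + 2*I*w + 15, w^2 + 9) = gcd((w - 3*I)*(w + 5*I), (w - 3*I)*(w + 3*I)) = w - 3*I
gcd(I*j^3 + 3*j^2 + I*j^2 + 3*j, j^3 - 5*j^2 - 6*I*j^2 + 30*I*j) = j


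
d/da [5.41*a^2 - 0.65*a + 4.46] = 10.82*a - 0.65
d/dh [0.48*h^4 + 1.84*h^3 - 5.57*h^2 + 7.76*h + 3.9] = 1.92*h^3 + 5.52*h^2 - 11.14*h + 7.76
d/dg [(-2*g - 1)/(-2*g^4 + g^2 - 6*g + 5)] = 2*(2*g^4 - g^2 + 6*g - (2*g + 1)*(4*g^3 - g + 3) - 5)/(2*g^4 - g^2 + 6*g - 5)^2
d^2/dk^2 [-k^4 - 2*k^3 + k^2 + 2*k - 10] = -12*k^2 - 12*k + 2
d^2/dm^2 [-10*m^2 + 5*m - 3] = -20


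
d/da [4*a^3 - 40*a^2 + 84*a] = 12*a^2 - 80*a + 84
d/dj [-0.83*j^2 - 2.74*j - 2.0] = -1.66*j - 2.74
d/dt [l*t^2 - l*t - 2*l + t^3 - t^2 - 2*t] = 2*l*t - l + 3*t^2 - 2*t - 2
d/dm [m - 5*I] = 1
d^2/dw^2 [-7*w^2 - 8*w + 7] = -14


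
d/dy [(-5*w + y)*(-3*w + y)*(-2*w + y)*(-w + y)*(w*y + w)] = w*(30*w^4 - 122*w^3*y - 61*w^3 + 123*w^2*y^2 + 82*w^2*y - 44*w*y^3 - 33*w*y^2 + 5*y^4 + 4*y^3)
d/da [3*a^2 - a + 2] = 6*a - 1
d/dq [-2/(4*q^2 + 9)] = 16*q/(4*q^2 + 9)^2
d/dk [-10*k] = -10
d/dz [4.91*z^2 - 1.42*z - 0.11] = 9.82*z - 1.42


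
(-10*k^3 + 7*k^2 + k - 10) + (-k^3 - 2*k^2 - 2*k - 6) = -11*k^3 + 5*k^2 - k - 16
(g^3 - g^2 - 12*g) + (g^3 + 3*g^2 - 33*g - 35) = 2*g^3 + 2*g^2 - 45*g - 35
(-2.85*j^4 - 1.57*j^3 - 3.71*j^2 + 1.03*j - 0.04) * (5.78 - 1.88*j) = 5.358*j^5 - 13.5214*j^4 - 2.0998*j^3 - 23.3802*j^2 + 6.0286*j - 0.2312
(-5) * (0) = 0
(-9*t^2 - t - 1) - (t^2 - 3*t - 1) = -10*t^2 + 2*t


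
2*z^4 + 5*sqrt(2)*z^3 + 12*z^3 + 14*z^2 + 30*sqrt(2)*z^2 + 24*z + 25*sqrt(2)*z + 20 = (z + 5)*(z + 2*sqrt(2))*(sqrt(2)*z + 1)*(sqrt(2)*z + sqrt(2))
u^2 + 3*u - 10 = (u - 2)*(u + 5)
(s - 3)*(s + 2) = s^2 - s - 6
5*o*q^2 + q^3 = q^2*(5*o + q)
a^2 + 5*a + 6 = (a + 2)*(a + 3)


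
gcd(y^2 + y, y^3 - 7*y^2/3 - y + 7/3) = y + 1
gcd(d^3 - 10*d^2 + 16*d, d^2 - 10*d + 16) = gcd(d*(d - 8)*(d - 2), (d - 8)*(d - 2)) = d^2 - 10*d + 16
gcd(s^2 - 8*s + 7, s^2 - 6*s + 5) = s - 1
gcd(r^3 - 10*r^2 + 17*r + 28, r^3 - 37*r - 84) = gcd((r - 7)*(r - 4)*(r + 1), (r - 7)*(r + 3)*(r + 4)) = r - 7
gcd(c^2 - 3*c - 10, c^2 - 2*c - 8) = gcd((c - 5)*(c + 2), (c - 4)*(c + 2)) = c + 2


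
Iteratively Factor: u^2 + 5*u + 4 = (u + 4)*(u + 1)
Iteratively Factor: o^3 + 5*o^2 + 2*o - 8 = (o + 2)*(o^2 + 3*o - 4) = (o + 2)*(o + 4)*(o - 1)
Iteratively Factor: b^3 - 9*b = (b)*(b^2 - 9) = b*(b + 3)*(b - 3)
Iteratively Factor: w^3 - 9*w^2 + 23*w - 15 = (w - 5)*(w^2 - 4*w + 3) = (w - 5)*(w - 3)*(w - 1)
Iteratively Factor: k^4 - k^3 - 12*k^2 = (k + 3)*(k^3 - 4*k^2) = k*(k + 3)*(k^2 - 4*k) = k^2*(k + 3)*(k - 4)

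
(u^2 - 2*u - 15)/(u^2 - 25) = (u + 3)/(u + 5)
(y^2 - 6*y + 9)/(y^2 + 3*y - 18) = (y - 3)/(y + 6)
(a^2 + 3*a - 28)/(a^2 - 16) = (a + 7)/(a + 4)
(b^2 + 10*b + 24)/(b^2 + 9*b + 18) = (b + 4)/(b + 3)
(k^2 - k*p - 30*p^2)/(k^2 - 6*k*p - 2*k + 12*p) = (k + 5*p)/(k - 2)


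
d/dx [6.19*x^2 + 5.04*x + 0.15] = 12.38*x + 5.04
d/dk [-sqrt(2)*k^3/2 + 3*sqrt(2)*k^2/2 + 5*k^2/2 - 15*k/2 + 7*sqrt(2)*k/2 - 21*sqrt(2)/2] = -3*sqrt(2)*k^2/2 + 3*sqrt(2)*k + 5*k - 15/2 + 7*sqrt(2)/2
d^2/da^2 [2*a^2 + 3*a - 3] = 4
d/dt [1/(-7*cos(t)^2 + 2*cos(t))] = 2*(sin(t)/cos(t)^2 - 7*tan(t))/(7*cos(t) - 2)^2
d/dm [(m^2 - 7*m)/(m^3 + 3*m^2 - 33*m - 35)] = (-m^4 + 14*m^3 - 12*m^2 - 70*m + 245)/(m^6 + 6*m^5 - 57*m^4 - 268*m^3 + 879*m^2 + 2310*m + 1225)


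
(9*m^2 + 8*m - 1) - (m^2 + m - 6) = 8*m^2 + 7*m + 5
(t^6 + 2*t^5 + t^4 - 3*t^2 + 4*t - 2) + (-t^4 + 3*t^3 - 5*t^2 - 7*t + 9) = t^6 + 2*t^5 + 3*t^3 - 8*t^2 - 3*t + 7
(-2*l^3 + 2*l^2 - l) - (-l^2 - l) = -2*l^3 + 3*l^2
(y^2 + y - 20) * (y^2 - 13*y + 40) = y^4 - 12*y^3 + 7*y^2 + 300*y - 800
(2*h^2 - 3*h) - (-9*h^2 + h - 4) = 11*h^2 - 4*h + 4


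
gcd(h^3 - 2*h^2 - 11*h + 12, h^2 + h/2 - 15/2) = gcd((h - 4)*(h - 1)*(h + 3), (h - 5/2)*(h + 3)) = h + 3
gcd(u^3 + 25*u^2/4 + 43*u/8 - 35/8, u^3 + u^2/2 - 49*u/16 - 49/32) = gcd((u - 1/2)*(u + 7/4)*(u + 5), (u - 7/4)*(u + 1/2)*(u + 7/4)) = u + 7/4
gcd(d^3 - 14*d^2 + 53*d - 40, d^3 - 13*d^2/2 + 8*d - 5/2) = d^2 - 6*d + 5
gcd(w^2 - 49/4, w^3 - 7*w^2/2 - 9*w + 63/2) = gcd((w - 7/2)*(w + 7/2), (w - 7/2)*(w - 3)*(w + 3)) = w - 7/2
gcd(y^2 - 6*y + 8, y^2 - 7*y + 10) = y - 2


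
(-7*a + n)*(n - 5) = -7*a*n + 35*a + n^2 - 5*n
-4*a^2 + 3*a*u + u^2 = (-a + u)*(4*a + u)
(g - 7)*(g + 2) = g^2 - 5*g - 14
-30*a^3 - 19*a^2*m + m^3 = (-5*a + m)*(2*a + m)*(3*a + m)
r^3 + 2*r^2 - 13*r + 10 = (r - 2)*(r - 1)*(r + 5)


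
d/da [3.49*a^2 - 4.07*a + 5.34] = 6.98*a - 4.07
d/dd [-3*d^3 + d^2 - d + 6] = -9*d^2 + 2*d - 1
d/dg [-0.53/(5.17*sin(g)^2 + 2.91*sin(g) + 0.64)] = (5.4802*sin(g) + 1.5423)*cos(g)/(5.17*sin(g)^2 + 2.91*sin(g) + 0.64)^2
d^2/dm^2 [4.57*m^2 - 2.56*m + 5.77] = 9.14000000000000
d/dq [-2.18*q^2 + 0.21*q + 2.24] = 0.21 - 4.36*q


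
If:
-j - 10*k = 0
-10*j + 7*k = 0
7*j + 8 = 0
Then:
No Solution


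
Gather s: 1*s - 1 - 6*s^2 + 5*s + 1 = -6*s^2 + 6*s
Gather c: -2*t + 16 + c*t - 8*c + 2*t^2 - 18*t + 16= c*(t - 8) + 2*t^2 - 20*t + 32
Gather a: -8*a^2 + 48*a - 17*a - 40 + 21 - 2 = -8*a^2 + 31*a - 21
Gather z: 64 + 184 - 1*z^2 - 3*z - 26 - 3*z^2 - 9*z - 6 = -4*z^2 - 12*z + 216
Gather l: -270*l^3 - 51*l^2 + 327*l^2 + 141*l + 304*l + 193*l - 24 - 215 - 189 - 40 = -270*l^3 + 276*l^2 + 638*l - 468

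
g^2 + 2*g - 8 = (g - 2)*(g + 4)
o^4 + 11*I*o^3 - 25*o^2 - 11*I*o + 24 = (o - 1)*(o + 1)*(o + 3*I)*(o + 8*I)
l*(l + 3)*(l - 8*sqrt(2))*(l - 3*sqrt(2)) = l^4 - 11*sqrt(2)*l^3 + 3*l^3 - 33*sqrt(2)*l^2 + 48*l^2 + 144*l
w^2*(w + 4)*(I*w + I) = I*w^4 + 5*I*w^3 + 4*I*w^2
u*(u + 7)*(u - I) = u^3 + 7*u^2 - I*u^2 - 7*I*u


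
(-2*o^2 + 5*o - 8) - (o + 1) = -2*o^2 + 4*o - 9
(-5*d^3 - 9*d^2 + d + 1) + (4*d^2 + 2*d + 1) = -5*d^3 - 5*d^2 + 3*d + 2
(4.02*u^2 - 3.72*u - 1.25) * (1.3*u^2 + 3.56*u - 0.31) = 5.226*u^4 + 9.4752*u^3 - 16.1144*u^2 - 3.2968*u + 0.3875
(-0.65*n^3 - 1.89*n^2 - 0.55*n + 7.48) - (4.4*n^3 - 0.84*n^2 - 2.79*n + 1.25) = -5.05*n^3 - 1.05*n^2 + 2.24*n + 6.23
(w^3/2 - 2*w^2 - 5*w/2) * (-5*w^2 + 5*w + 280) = -5*w^5/2 + 25*w^4/2 + 285*w^3/2 - 1145*w^2/2 - 700*w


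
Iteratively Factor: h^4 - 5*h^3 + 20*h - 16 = (h - 1)*(h^3 - 4*h^2 - 4*h + 16) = (h - 1)*(h + 2)*(h^2 - 6*h + 8) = (h - 4)*(h - 1)*(h + 2)*(h - 2)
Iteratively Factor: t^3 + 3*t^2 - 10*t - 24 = (t - 3)*(t^2 + 6*t + 8) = (t - 3)*(t + 2)*(t + 4)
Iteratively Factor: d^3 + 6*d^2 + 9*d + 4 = (d + 1)*(d^2 + 5*d + 4) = (d + 1)*(d + 4)*(d + 1)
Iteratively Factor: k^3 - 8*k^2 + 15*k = (k - 5)*(k^2 - 3*k) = (k - 5)*(k - 3)*(k)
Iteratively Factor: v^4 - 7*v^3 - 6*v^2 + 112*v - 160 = (v - 4)*(v^3 - 3*v^2 - 18*v + 40) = (v - 5)*(v - 4)*(v^2 + 2*v - 8) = (v - 5)*(v - 4)*(v + 4)*(v - 2)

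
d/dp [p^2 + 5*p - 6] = 2*p + 5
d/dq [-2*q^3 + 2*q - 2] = 2 - 6*q^2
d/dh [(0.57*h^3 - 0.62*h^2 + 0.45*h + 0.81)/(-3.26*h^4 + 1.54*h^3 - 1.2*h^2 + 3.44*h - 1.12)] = (1.8582*h^6 - 4.0424*h^5 + 4.6718*h^4 + 13.098*h^3 - 7.2502*h^2 + 3.3328*h - 3.2904)/(10.6276*h^8 - 10.0408*h^7 + 10.1956*h^6 - 26.1248*h^5 + 19.3376*h^4 - 11.7056*h^3 + 14.5216*h^2 - 7.7056*h + 1.2544)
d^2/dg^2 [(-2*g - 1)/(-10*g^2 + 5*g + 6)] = 10*(-12*g*(-10*g^2 + 5*g + 6) - 5*(2*g + 1)*(4*g - 1)^2)/(-10*g^2 + 5*g + 6)^3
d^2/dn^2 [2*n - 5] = 0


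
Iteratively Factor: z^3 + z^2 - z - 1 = (z + 1)*(z^2 - 1) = (z + 1)^2*(z - 1)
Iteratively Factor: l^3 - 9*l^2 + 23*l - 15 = (l - 3)*(l^2 - 6*l + 5) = (l - 3)*(l - 1)*(l - 5)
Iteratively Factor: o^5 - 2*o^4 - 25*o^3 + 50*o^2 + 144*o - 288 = (o - 3)*(o^4 + o^3 - 22*o^2 - 16*o + 96) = (o - 3)*(o - 2)*(o^3 + 3*o^2 - 16*o - 48) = (o - 4)*(o - 3)*(o - 2)*(o^2 + 7*o + 12) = (o - 4)*(o - 3)*(o - 2)*(o + 3)*(o + 4)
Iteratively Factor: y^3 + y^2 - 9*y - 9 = (y + 3)*(y^2 - 2*y - 3) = (y - 3)*(y + 3)*(y + 1)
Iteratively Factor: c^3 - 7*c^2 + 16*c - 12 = (c - 2)*(c^2 - 5*c + 6) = (c - 2)^2*(c - 3)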